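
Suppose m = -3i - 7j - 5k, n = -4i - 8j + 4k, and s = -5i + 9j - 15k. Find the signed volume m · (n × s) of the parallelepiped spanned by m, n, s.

n × s:
i: (-8)·(-15) - 4·9 = 120 - 36 = 84
j: 4·(-5) - (-4)·(-15) = -20 - 60 = -80
k: (-4)·9 - (-8)·(-5) = -36 - 40 = -76
n × s = (84, -80, -76)
m · (n × s) = (-3)·84 + (-7)·(-80) + (-5)·(-76) = -252 + 560 + 380 = 688

688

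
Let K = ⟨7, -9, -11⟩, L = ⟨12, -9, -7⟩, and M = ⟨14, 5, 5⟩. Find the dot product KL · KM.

KL = L − K = (5, 0, 4)
KM = M − K = (7, 14, 16)
KL · KM = 5·7 + 0·14 + 4·16 = 35 + 0 + 64 = 99

99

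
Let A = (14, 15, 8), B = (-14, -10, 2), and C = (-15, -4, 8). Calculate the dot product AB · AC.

1287

AB = B − A = (-28, -25, -6)
AC = C − A = (-29, -19, 0)
AB · AC = (-28)·(-29) + (-25)·(-19) + (-6)·0 = 812 + 475 + 0 = 1287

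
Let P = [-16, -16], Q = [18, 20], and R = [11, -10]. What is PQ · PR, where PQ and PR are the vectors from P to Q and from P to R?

1134

PQ = Q − P = (34, 36)
PR = R − P = (27, 6)
PQ · PR = 34·27 + 36·6 = 918 + 216 = 1134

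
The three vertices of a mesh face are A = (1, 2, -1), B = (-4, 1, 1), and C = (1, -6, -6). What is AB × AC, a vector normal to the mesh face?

AB = (-5, -1, 2)
AC = (0, -8, -5)
i: (-1)·(-5) - 2·(-8) = 5 - (-16) = 21
j: 2·0 - (-5)·(-5) = 0 - 25 = -25
k: (-5)·(-8) - (-1)·0 = 40 - 0 = 40
AB × AC = (21, -25, 40)

(21, -25, 40)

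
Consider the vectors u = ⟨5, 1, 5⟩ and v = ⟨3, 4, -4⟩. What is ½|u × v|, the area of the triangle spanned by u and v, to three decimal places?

22.858

i: 1·(-4) - 5·4 = -4 - 20 = -24
j: 5·3 - 5·(-4) = 15 - (-20) = 35
k: 5·4 - 1·3 = 20 - 3 = 17
u × v = (-24, 35, 17)
|u × v| = √((-24)² + 35² + 17²) = √2090 ≈ 45.7165
area = ½ · 45.7165 ≈ 22.858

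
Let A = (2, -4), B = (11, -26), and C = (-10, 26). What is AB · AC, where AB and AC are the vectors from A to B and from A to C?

AB = B − A = (9, -22)
AC = C − A = (-12, 30)
AB · AC = 9·(-12) + (-22)·30 = -108 - 660 = -768

-768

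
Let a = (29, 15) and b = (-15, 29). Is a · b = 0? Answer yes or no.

a · b = 29·(-15) + 15·29 = -435 + 435 = 0
Zero, so the vectors are orthogonal.

yes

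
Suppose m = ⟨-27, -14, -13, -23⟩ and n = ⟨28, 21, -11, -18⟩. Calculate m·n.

m · n = (-27)·28 + (-14)·21 + (-13)·(-11) + (-23)·(-18) = -756 - 294 + 143 + 414 = -493

-493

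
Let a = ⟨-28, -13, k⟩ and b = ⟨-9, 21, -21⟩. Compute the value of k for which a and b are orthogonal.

a · b = (-28)·(-9) + (-13)·21 + k·(-21) = -21 - 21k
Set equal to 0: -21k = 21, so k = -1.

-1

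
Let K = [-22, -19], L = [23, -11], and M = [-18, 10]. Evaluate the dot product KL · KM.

KL = L − K = (45, 8)
KM = M − K = (4, 29)
KL · KM = 45·4 + 8·29 = 180 + 232 = 412

412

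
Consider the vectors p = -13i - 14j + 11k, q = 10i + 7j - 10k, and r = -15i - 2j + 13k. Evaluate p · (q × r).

-268

q × r:
i: 7·13 - (-10)·(-2) = 91 - 20 = 71
j: (-10)·(-15) - 10·13 = 150 - 130 = 20
k: 10·(-2) - 7·(-15) = -20 - (-105) = 85
q × r = (71, 20, 85)
p · (q × r) = (-13)·71 + (-14)·20 + 11·85 = -923 - 280 + 935 = -268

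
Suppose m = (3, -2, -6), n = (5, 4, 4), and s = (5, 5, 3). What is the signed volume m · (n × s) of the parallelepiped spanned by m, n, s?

-64

n × s:
i: 4·3 - 4·5 = 12 - 20 = -8
j: 4·5 - 5·3 = 20 - 15 = 5
k: 5·5 - 4·5 = 25 - 20 = 5
n × s = (-8, 5, 5)
m · (n × s) = 3·(-8) + (-2)·5 + (-6)·5 = -24 - 10 - 30 = -64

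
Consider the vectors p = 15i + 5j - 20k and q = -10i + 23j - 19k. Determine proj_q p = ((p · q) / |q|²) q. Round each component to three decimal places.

(-3.485, 8.015, -6.621)

p · q = 15·(-10) + 5·23 + (-20)·(-19) = -150 + 115 + 380 = 345
|q|² = 100 + 529 + 361 = 990
proj_q p = (345/990) · (-10, 23, -19) ≈ (-3.485, 8.015, -6.621)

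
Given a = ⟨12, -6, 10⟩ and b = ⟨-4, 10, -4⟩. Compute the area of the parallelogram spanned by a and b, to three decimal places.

122.703

i: (-6)·(-4) - 10·10 = 24 - 100 = -76
j: 10·(-4) - 12·(-4) = -40 - (-48) = 8
k: 12·10 - (-6)·(-4) = 120 - 24 = 96
a × b = (-76, 8, 96)
|a × b| = √((-76)² + 8² + 96²) = √15056 ≈ 122.7029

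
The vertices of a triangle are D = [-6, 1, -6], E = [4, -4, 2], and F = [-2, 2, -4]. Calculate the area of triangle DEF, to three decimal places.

18.493

DE = (10, -5, 8),  DF = (4, 1, 2)
i: (-5)·2 - 8·1 = -10 - 8 = -18
j: 8·4 - 10·2 = 32 - 20 = 12
k: 10·1 - (-5)·4 = 10 - (-20) = 30
DE × DF = (-18, 12, 30)
|DE × DF| = √1368 ≈ 36.9865
area = ½ · 36.9865 ≈ 18.493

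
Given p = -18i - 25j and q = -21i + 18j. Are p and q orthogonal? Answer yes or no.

p · q = (-18)·(-21) + (-25)·18 = 378 - 450 = -72
Nonzero, so the vectors are not orthogonal.

no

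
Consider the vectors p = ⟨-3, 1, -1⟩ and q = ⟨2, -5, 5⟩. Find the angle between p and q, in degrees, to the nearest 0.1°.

131.0

p · q = (-3)·2 + 1·(-5) + (-1)·5 = -6 - 5 - 5 = -16
|p|² = 9 + 1 + 1 = 11,  |p| = √11 ≈ 3.316625
|q|² = 4 + 25 + 25 = 54,  |q| = √54 ≈ 7.348469
cos θ = -16 / (3.316625 · 7.348469) ≈ -0.65649
θ = arccos(-0.65649) ≈ 131.0°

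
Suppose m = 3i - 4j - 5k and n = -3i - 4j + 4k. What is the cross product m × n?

i: (-4)·4 - (-5)·(-4) = -16 - 20 = -36
j: (-5)·(-3) - 3·4 = 15 - 12 = 3
k: 3·(-4) - (-4)·(-3) = -12 - 12 = -24
m × n = (-36, 3, -24)

(-36, 3, -24)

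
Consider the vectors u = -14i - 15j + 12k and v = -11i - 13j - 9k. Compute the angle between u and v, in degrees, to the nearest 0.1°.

58.2

u · v = (-14)·(-11) + (-15)·(-13) + 12·(-9) = 154 + 195 - 108 = 241
|u|² = 196 + 225 + 144 = 565,  |u| = √565 ≈ 23.769729
|v|² = 121 + 169 + 81 = 371,  |v| = √371 ≈ 19.261360
cos θ = 241 / (23.769729 · 19.261360) ≈ 0.52639
θ = arccos(0.52639) ≈ 58.2°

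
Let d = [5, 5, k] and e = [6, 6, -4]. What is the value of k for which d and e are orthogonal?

d · e = 5·6 + 5·6 + k·(-4) = 60 - 4k
Set equal to 0: -4k = -60, so k = 15.

15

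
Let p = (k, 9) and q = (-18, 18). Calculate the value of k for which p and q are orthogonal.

p · q = k·(-18) + 9·18 = 162 - 18k
Set equal to 0: -18k = -162, so k = 9.

9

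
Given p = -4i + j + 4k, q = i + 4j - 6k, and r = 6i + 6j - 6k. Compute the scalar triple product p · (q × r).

-150

q × r:
i: 4·(-6) - (-6)·6 = -24 - (-36) = 12
j: (-6)·6 - 1·(-6) = -36 - (-6) = -30
k: 1·6 - 4·6 = 6 - 24 = -18
q × r = (12, -30, -18)
p · (q × r) = (-4)·12 + 1·(-30) + 4·(-18) = -48 - 30 - 72 = -150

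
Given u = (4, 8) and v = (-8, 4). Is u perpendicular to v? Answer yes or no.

u · v = 4·(-8) + 8·4 = -32 + 32 = 0
Zero, so the vectors are orthogonal.

yes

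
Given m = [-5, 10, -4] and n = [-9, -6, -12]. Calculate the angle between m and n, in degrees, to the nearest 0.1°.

80.1

m · n = (-5)·(-9) + 10·(-6) + (-4)·(-12) = 45 - 60 + 48 = 33
|m|² = 25 + 100 + 16 = 141,  |m| = √141 ≈ 11.874342
|n|² = 81 + 36 + 144 = 261,  |n| = √261 ≈ 16.155494
cos θ = 33 / (11.874342 · 16.155494) ≈ 0.17202
θ = arccos(0.17202) ≈ 80.1°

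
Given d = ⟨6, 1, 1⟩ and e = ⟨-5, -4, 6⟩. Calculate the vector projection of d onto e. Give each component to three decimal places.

(1.818, 1.455, -2.182)

d · e = 6·(-5) + 1·(-4) + 1·6 = -30 - 4 + 6 = -28
|e|² = 25 + 16 + 36 = 77
proj_e d = (-28/77) · (-5, -4, 6) ≈ (1.818, 1.455, -2.182)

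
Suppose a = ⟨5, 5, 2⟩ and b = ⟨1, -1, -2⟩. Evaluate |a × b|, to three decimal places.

17.550

i: 5·(-2) - 2·(-1) = -10 - (-2) = -8
j: 2·1 - 5·(-2) = 2 - (-10) = 12
k: 5·(-1) - 5·1 = -5 - 5 = -10
a × b = (-8, 12, -10)
|a × b| = √((-8)² + 12² + (-10)²) = √308 ≈ 17.5499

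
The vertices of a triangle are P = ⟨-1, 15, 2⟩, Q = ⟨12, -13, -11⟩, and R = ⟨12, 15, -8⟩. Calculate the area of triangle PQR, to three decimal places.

PQ = (13, -28, -13),  PR = (13, 0, -10)
i: (-28)·(-10) - (-13)·0 = 280 - 0 = 280
j: (-13)·13 - 13·(-10) = -169 - (-130) = -39
k: 13·0 - (-28)·13 = 0 - (-364) = 364
PQ × PR = (280, -39, 364)
|PQ × PR| = √212417 ≈ 460.8872
area = ½ · 460.8872 ≈ 230.444

230.444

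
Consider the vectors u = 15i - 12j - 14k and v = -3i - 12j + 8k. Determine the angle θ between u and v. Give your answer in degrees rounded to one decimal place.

u · v = 15·(-3) + (-12)·(-12) + (-14)·8 = -45 + 144 - 112 = -13
|u|² = 225 + 144 + 196 = 565,  |u| = √565 ≈ 23.769729
|v|² = 9 + 144 + 64 = 217,  |v| = √217 ≈ 14.730920
cos θ = -13 / (23.769729 · 14.730920) ≈ -0.03713
θ = arccos(-0.03713) ≈ 92.1°

92.1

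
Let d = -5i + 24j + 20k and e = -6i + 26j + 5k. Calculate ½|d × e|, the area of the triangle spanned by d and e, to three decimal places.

i: 24·5 - 20·26 = 120 - 520 = -400
j: 20·(-6) - (-5)·5 = -120 - (-25) = -95
k: (-5)·26 - 24·(-6) = -130 - (-144) = 14
d × e = (-400, -95, 14)
|d × e| = √((-400)² + (-95)² + 14²) = √169221 ≈ 411.3648
area = ½ · 411.3648 ≈ 205.682

205.682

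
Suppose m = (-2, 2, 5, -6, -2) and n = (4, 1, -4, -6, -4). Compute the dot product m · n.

18

m · n = (-2)·4 + 2·1 + 5·(-4) + (-6)·(-6) + (-2)·(-4) = -8 + 2 - 20 + 36 + 8 = 18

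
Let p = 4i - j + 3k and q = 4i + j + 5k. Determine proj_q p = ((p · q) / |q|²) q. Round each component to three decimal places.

p · q = 4·4 + (-1)·1 + 3·5 = 16 - 1 + 15 = 30
|q|² = 16 + 1 + 25 = 42
proj_q p = (30/42) · (4, 1, 5) ≈ (2.857, 0.714, 3.571)

(2.857, 0.714, 3.571)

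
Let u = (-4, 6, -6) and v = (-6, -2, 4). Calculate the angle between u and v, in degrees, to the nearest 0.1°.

u · v = (-4)·(-6) + 6·(-2) + (-6)·4 = 24 - 12 - 24 = -12
|u|² = 16 + 36 + 36 = 88,  |u| = √88 ≈ 9.380832
|v|² = 36 + 4 + 16 = 56,  |v| = √56 ≈ 7.483315
cos θ = -12 / (9.380832 · 7.483315) ≈ -0.17094
θ = arccos(-0.17094) ≈ 99.8°

99.8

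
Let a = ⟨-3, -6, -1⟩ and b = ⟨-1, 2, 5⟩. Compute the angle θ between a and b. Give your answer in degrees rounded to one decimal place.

112.1

a · b = (-3)·(-1) + (-6)·2 + (-1)·5 = 3 - 12 - 5 = -14
|a|² = 9 + 36 + 1 = 46,  |a| = √46 ≈ 6.782330
|b|² = 1 + 4 + 25 = 30,  |b| = √30 ≈ 5.477226
cos θ = -14 / (6.782330 · 5.477226) ≈ -0.37687
θ = arccos(-0.37687) ≈ 112.1°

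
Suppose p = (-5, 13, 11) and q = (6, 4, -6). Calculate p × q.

i: 13·(-6) - 11·4 = -78 - 44 = -122
j: 11·6 - (-5)·(-6) = 66 - 30 = 36
k: (-5)·4 - 13·6 = -20 - 78 = -98
p × q = (-122, 36, -98)

(-122, 36, -98)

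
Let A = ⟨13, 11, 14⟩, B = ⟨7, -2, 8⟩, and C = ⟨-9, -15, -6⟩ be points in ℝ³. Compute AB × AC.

(104, 12, -130)

AB = (-6, -13, -6)
AC = (-22, -26, -20)
i: (-13)·(-20) - (-6)·(-26) = 260 - 156 = 104
j: (-6)·(-22) - (-6)·(-20) = 132 - 120 = 12
k: (-6)·(-26) - (-13)·(-22) = 156 - 286 = -130
AB × AC = (104, 12, -130)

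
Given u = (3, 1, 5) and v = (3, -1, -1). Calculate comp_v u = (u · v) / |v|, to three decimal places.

0.905

u · v = 3·3 + 1·(-1) + 5·(-1) = 9 - 1 - 5 = 3
|v| = √(9 + 1 + 1) = √11 ≈ 3.3166
comp_v u = 3 / √11 ≈ 0.905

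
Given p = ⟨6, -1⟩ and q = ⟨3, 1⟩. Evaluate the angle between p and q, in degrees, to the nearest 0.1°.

27.9

p · q = 6·3 + (-1)·1 = 18 - 1 = 17
|p|² = 36 + 1 = 37,  |p| = √37 ≈ 6.082763
|q|² = 9 + 1 = 10,  |q| = √10 ≈ 3.162278
cos θ = 17 / (6.082763 · 3.162278) ≈ 0.88379
θ = arccos(0.88379) ≈ 27.9°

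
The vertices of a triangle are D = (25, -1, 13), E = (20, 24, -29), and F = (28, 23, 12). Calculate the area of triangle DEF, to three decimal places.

DE = (-5, 25, -42),  DF = (3, 24, -1)
i: 25·(-1) - (-42)·24 = -25 - (-1008) = 983
j: (-42)·3 - (-5)·(-1) = -126 - 5 = -131
k: (-5)·24 - 25·3 = -120 - 75 = -195
DE × DF = (983, -131, -195)
|DE × DF| = √1021475 ≈ 1010.6805
area = ½ · 1010.6805 ≈ 505.340

505.340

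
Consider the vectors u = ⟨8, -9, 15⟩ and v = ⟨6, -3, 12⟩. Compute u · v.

u · v = 8·6 + (-9)·(-3) + 15·12 = 48 + 27 + 180 = 255

255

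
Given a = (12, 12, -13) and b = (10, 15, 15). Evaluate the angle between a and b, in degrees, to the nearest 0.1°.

77.9

a · b = 12·10 + 12·15 + (-13)·15 = 120 + 180 - 195 = 105
|a|² = 144 + 144 + 169 = 457,  |a| = √457 ≈ 21.377558
|b|² = 100 + 225 + 225 = 550,  |b| = √550 ≈ 23.452079
cos θ = 105 / (21.377558 · 23.452079) ≈ 0.20944
θ = arccos(0.20944) ≈ 77.9°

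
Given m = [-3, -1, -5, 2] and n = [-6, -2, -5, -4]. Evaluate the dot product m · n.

37

m · n = (-3)·(-6) + (-1)·(-2) + (-5)·(-5) + 2·(-4) = 18 + 2 + 25 - 8 = 37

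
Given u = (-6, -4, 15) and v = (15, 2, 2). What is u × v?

(-38, 237, 48)

i: (-4)·2 - 15·2 = -8 - 30 = -38
j: 15·15 - (-6)·2 = 225 - (-12) = 237
k: (-6)·2 - (-4)·15 = -12 - (-60) = 48
u × v = (-38, 237, 48)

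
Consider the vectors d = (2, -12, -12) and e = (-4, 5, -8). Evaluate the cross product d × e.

(156, 64, -38)

i: (-12)·(-8) - (-12)·5 = 96 - (-60) = 156
j: (-12)·(-4) - 2·(-8) = 48 - (-16) = 64
k: 2·5 - (-12)·(-4) = 10 - 48 = -38
d × e = (156, 64, -38)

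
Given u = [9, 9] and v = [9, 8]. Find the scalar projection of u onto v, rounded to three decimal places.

u · v = 9·9 + 9·8 = 81 + 72 = 153
|v| = √(81 + 64) = √145 ≈ 12.0416
comp_v u = 153 / √145 ≈ 12.706

12.706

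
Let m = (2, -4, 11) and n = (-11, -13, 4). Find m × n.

(127, -129, -70)

i: (-4)·4 - 11·(-13) = -16 - (-143) = 127
j: 11·(-11) - 2·4 = -121 - 8 = -129
k: 2·(-13) - (-4)·(-11) = -26 - 44 = -70
m × n = (127, -129, -70)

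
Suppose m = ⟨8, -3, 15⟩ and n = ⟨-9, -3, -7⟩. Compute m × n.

i: (-3)·(-7) - 15·(-3) = 21 - (-45) = 66
j: 15·(-9) - 8·(-7) = -135 - (-56) = -79
k: 8·(-3) - (-3)·(-9) = -24 - 27 = -51
m × n = (66, -79, -51)

(66, -79, -51)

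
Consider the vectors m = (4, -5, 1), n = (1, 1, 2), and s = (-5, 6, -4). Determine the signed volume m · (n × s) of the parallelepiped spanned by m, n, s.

-23

n × s:
i: 1·(-4) - 2·6 = -4 - 12 = -16
j: 2·(-5) - 1·(-4) = -10 - (-4) = -6
k: 1·6 - 1·(-5) = 6 - (-5) = 11
n × s = (-16, -6, 11)
m · (n × s) = 4·(-16) + (-5)·(-6) + 1·11 = -64 + 30 + 11 = -23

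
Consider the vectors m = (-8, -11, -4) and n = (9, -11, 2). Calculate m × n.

i: (-11)·2 - (-4)·(-11) = -22 - 44 = -66
j: (-4)·9 - (-8)·2 = -36 - (-16) = -20
k: (-8)·(-11) - (-11)·9 = 88 - (-99) = 187
m × n = (-66, -20, 187)

(-66, -20, 187)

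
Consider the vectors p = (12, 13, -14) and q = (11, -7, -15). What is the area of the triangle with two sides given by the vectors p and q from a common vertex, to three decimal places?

i: 13·(-15) - (-14)·(-7) = -195 - 98 = -293
j: (-14)·11 - 12·(-15) = -154 - (-180) = 26
k: 12·(-7) - 13·11 = -84 - 143 = -227
p × q = (-293, 26, -227)
|p × q| = √((-293)² + 26² + (-227)²) = √138054 ≈ 371.5562
area = ½ · 371.5562 ≈ 185.778

185.778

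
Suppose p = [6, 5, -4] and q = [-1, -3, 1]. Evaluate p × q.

i: 5·1 - (-4)·(-3) = 5 - 12 = -7
j: (-4)·(-1) - 6·1 = 4 - 6 = -2
k: 6·(-3) - 5·(-1) = -18 - (-5) = -13
p × q = (-7, -2, -13)

(-7, -2, -13)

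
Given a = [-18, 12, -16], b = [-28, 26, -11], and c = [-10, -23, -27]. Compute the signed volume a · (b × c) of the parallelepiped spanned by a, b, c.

b × c:
i: 26·(-27) - (-11)·(-23) = -702 - 253 = -955
j: (-11)·(-10) - (-28)·(-27) = 110 - 756 = -646
k: (-28)·(-23) - 26·(-10) = 644 - (-260) = 904
b × c = (-955, -646, 904)
a · (b × c) = (-18)·(-955) + 12·(-646) + (-16)·904 = 17190 - 7752 - 14464 = -5026

-5026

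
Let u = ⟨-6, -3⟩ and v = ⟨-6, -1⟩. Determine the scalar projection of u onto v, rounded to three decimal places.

u · v = (-6)·(-6) + (-3)·(-1) = 36 + 3 = 39
|v| = √(36 + 1) = √37 ≈ 6.0828
comp_v u = 39 / √37 ≈ 6.412

6.412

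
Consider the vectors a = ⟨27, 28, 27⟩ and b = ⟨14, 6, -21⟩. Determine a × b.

i: 28·(-21) - 27·6 = -588 - 162 = -750
j: 27·14 - 27·(-21) = 378 - (-567) = 945
k: 27·6 - 28·14 = 162 - 392 = -230
a × b = (-750, 945, -230)

(-750, 945, -230)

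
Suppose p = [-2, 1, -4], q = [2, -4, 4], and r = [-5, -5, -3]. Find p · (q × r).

q × r:
i: (-4)·(-3) - 4·(-5) = 12 - (-20) = 32
j: 4·(-5) - 2·(-3) = -20 - (-6) = -14
k: 2·(-5) - (-4)·(-5) = -10 - 20 = -30
q × r = (32, -14, -30)
p · (q × r) = (-2)·32 + 1·(-14) + (-4)·(-30) = -64 - 14 + 120 = 42

42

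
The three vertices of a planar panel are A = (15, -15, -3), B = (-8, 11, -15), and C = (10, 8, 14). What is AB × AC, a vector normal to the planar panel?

(718, 451, -399)

AB = (-23, 26, -12)
AC = (-5, 23, 17)
i: 26·17 - (-12)·23 = 442 - (-276) = 718
j: (-12)·(-5) - (-23)·17 = 60 - (-391) = 451
k: (-23)·23 - 26·(-5) = -529 - (-130) = -399
AB × AC = (718, 451, -399)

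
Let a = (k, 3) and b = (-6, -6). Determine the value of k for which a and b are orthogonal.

-3

a · b = k·(-6) + 3·(-6) = -18 - 6k
Set equal to 0: -6k = 18, so k = -3.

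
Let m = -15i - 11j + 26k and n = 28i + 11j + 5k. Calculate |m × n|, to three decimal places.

884.047

i: (-11)·5 - 26·11 = -55 - 286 = -341
j: 26·28 - (-15)·5 = 728 - (-75) = 803
k: (-15)·11 - (-11)·28 = -165 - (-308) = 143
m × n = (-341, 803, 143)
|m × n| = √((-341)² + 803² + 143²) = √781539 ≈ 884.0469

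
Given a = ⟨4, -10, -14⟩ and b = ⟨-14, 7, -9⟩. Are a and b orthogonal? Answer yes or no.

yes

a · b = 4·(-14) + (-10)·7 + (-14)·(-9) = -56 - 70 + 126 = 0
Zero, so the vectors are orthogonal.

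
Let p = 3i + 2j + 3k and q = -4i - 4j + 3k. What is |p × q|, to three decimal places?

i: 2·3 - 3·(-4) = 6 - (-12) = 18
j: 3·(-4) - 3·3 = -12 - 9 = -21
k: 3·(-4) - 2·(-4) = -12 - (-8) = -4
p × q = (18, -21, -4)
|p × q| = √(18² + (-21)² + (-4)²) = √781 ≈ 27.9464

27.946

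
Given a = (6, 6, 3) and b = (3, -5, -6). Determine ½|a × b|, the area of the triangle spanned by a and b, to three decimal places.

34.533

i: 6·(-6) - 3·(-5) = -36 - (-15) = -21
j: 3·3 - 6·(-6) = 9 - (-36) = 45
k: 6·(-5) - 6·3 = -30 - 18 = -48
a × b = (-21, 45, -48)
|a × b| = √((-21)² + 45² + (-48)²) = √4770 ≈ 69.0652
area = ½ · 69.0652 ≈ 34.533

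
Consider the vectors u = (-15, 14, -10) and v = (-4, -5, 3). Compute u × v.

i: 14·3 - (-10)·(-5) = 42 - 50 = -8
j: (-10)·(-4) - (-15)·3 = 40 - (-45) = 85
k: (-15)·(-5) - 14·(-4) = 75 - (-56) = 131
u × v = (-8, 85, 131)

(-8, 85, 131)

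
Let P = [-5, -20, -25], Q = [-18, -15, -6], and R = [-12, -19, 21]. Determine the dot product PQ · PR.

PQ = Q − P = (-13, 5, 19)
PR = R − P = (-7, 1, 46)
PQ · PR = (-13)·(-7) + 5·1 + 19·46 = 91 + 5 + 874 = 970

970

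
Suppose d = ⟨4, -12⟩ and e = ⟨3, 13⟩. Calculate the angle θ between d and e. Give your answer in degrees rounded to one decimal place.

d · e = 4·3 + (-12)·13 = 12 - 156 = -144
|d|² = 16 + 144 = 160,  |d| = √160 ≈ 12.649111
|e|² = 9 + 169 = 178,  |e| = √178 ≈ 13.341664
cos θ = -144 / (12.649111 · 13.341664) ≈ -0.85328
θ = arccos(-0.85328) ≈ 148.6°

148.6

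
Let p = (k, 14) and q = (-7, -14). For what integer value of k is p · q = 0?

-28

p · q = k·(-7) + 14·(-14) = -196 - 7k
Set equal to 0: -7k = 196, so k = -28.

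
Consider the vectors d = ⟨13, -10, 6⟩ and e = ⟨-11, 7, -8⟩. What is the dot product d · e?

d · e = 13·(-11) + (-10)·7 + 6·(-8) = -143 - 70 - 48 = -261

-261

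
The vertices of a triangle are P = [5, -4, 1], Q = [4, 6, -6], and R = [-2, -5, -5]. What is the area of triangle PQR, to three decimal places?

PQ = (-1, 10, -7),  PR = (-7, -1, -6)
i: 10·(-6) - (-7)·(-1) = -60 - 7 = -67
j: (-7)·(-7) - (-1)·(-6) = 49 - 6 = 43
k: (-1)·(-1) - 10·(-7) = 1 - (-70) = 71
PQ × PR = (-67, 43, 71)
|PQ × PR| = √11379 ≈ 106.6724
area = ½ · 106.6724 ≈ 53.336

53.336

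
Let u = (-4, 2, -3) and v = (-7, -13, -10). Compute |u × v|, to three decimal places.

i: 2·(-10) - (-3)·(-13) = -20 - 39 = -59
j: (-3)·(-7) - (-4)·(-10) = 21 - 40 = -19
k: (-4)·(-13) - 2·(-7) = 52 - (-14) = 66
u × v = (-59, -19, 66)
|u × v| = √((-59)² + (-19)² + 66²) = √8198 ≈ 90.5428

90.543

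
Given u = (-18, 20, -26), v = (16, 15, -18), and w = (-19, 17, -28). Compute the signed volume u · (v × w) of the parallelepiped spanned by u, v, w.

v × w:
i: 15·(-28) - (-18)·17 = -420 - (-306) = -114
j: (-18)·(-19) - 16·(-28) = 342 - (-448) = 790
k: 16·17 - 15·(-19) = 272 - (-285) = 557
v × w = (-114, 790, 557)
u · (v × w) = (-18)·(-114) + 20·790 + (-26)·557 = 2052 + 15800 - 14482 = 3370

3370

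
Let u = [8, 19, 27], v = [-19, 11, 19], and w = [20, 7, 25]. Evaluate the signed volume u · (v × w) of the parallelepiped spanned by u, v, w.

7850

v × w:
i: 11·25 - 19·7 = 275 - 133 = 142
j: 19·20 - (-19)·25 = 380 - (-475) = 855
k: (-19)·7 - 11·20 = -133 - 220 = -353
v × w = (142, 855, -353)
u · (v × w) = 8·142 + 19·855 + 27·(-353) = 1136 + 16245 - 9531 = 7850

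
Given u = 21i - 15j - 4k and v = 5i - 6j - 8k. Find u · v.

227

u · v = 21·5 + (-15)·(-6) + (-4)·(-8) = 105 + 90 + 32 = 227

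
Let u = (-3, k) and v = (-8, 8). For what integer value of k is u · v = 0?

u · v = (-3)·(-8) + k·8 = 24 + 8k
Set equal to 0: 8k = -24, so k = -3.

-3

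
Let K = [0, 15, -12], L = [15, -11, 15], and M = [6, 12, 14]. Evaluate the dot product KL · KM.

KL = L − K = (15, -26, 27)
KM = M − K = (6, -3, 26)
KL · KM = 15·6 + (-26)·(-3) + 27·26 = 90 + 78 + 702 = 870

870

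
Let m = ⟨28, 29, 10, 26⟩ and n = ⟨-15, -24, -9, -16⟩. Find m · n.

m · n = 28·(-15) + 29·(-24) + 10·(-9) + 26·(-16) = -420 - 696 - 90 - 416 = -1622

-1622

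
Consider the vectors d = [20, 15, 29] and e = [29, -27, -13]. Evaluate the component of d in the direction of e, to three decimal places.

-4.844

d · e = 20·29 + 15·(-27) + 29·(-13) = 580 - 405 - 377 = -202
|e| = √(841 + 729 + 169) = √1739 ≈ 41.7013
comp_e d = -202 / √1739 ≈ -4.844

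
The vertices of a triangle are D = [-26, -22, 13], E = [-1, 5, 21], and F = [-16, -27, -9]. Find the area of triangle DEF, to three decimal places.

463.638

DE = (25, 27, 8),  DF = (10, -5, -22)
i: 27·(-22) - 8·(-5) = -594 - (-40) = -554
j: 8·10 - 25·(-22) = 80 - (-550) = 630
k: 25·(-5) - 27·10 = -125 - 270 = -395
DE × DF = (-554, 630, -395)
|DE × DF| = √859841 ≈ 927.2761
area = ½ · 927.2761 ≈ 463.638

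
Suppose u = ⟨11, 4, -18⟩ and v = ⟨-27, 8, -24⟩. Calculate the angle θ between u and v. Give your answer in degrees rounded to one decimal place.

u · v = 11·(-27) + 4·8 + (-18)·(-24) = -297 + 32 + 432 = 167
|u|² = 121 + 16 + 324 = 461,  |u| = √461 ≈ 21.470911
|v|² = 729 + 64 + 576 = 1369,  |v| = √1369 ≈ 37.000000
cos θ = 167 / (21.470911 · 37.000000) ≈ 0.21022
θ = arccos(0.21022) ≈ 77.9°

77.9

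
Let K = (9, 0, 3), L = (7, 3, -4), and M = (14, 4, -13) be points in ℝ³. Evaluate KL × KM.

(-20, -67, -23)

KL = (-2, 3, -7)
KM = (5, 4, -16)
i: 3·(-16) - (-7)·4 = -48 - (-28) = -20
j: (-7)·5 - (-2)·(-16) = -35 - 32 = -67
k: (-2)·4 - 3·5 = -8 - 15 = -23
KL × KM = (-20, -67, -23)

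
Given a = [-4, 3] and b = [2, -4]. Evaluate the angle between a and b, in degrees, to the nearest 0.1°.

153.4

a · b = (-4)·2 + 3·(-4) = -8 - 12 = -20
|a|² = 16 + 9 = 25,  |a| = √25 ≈ 5.000000
|b|² = 4 + 16 = 20,  |b| = √20 ≈ 4.472136
cos θ = -20 / (5.000000 · 4.472136) ≈ -0.89443
θ = arccos(-0.89443) ≈ 153.4°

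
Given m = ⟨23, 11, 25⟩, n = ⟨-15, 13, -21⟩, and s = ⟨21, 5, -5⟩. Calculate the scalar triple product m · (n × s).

-13456

n × s:
i: 13·(-5) - (-21)·5 = -65 - (-105) = 40
j: (-21)·21 - (-15)·(-5) = -441 - 75 = -516
k: (-15)·5 - 13·21 = -75 - 273 = -348
n × s = (40, -516, -348)
m · (n × s) = 23·40 + 11·(-516) + 25·(-348) = 920 - 5676 - 8700 = -13456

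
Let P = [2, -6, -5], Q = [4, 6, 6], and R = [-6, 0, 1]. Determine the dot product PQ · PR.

122

PQ = Q − P = (2, 12, 11)
PR = R − P = (-8, 6, 6)
PQ · PR = 2·(-8) + 12·6 + 11·6 = -16 + 72 + 66 = 122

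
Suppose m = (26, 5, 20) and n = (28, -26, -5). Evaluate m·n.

498

m · n = 26·28 + 5·(-26) + 20·(-5) = 728 - 130 - 100 = 498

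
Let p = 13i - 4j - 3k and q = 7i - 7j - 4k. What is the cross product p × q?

i: (-4)·(-4) - (-3)·(-7) = 16 - 21 = -5
j: (-3)·7 - 13·(-4) = -21 - (-52) = 31
k: 13·(-7) - (-4)·7 = -91 - (-28) = -63
p × q = (-5, 31, -63)

(-5, 31, -63)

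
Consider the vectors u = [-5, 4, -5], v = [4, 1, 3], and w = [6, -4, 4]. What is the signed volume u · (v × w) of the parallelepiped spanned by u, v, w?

38

v × w:
i: 1·4 - 3·(-4) = 4 - (-12) = 16
j: 3·6 - 4·4 = 18 - 16 = 2
k: 4·(-4) - 1·6 = -16 - 6 = -22
v × w = (16, 2, -22)
u · (v × w) = (-5)·16 + 4·2 + (-5)·(-22) = -80 + 8 + 110 = 38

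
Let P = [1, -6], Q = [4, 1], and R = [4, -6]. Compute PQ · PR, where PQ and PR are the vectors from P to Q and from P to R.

PQ = Q − P = (3, 7)
PR = R − P = (3, 0)
PQ · PR = 3·3 + 7·0 = 9 + 0 = 9

9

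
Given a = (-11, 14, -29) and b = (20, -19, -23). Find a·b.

181

a · b = (-11)·20 + 14·(-19) + (-29)·(-23) = -220 - 266 + 667 = 181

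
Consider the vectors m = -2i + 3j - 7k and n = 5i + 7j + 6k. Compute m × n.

i: 3·6 - (-7)·7 = 18 - (-49) = 67
j: (-7)·5 - (-2)·6 = -35 - (-12) = -23
k: (-2)·7 - 3·5 = -14 - 15 = -29
m × n = (67, -23, -29)

(67, -23, -29)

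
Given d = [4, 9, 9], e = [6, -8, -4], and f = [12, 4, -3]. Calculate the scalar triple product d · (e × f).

970

e × f:
i: (-8)·(-3) - (-4)·4 = 24 - (-16) = 40
j: (-4)·12 - 6·(-3) = -48 - (-18) = -30
k: 6·4 - (-8)·12 = 24 - (-96) = 120
e × f = (40, -30, 120)
d · (e × f) = 4·40 + 9·(-30) + 9·120 = 160 - 270 + 1080 = 970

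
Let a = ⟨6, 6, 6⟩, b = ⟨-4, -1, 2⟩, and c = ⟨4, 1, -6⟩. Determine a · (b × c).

-72

b × c:
i: (-1)·(-6) - 2·1 = 6 - 2 = 4
j: 2·4 - (-4)·(-6) = 8 - 24 = -16
k: (-4)·1 - (-1)·4 = -4 - (-4) = 0
b × c = (4, -16, 0)
a · (b × c) = 6·4 + 6·(-16) + 6·0 = 24 - 96 + 0 = -72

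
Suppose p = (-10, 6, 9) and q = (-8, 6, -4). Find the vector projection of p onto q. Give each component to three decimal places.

p · q = (-10)·(-8) + 6·6 + 9·(-4) = 80 + 36 - 36 = 80
|q|² = 64 + 36 + 16 = 116
proj_q p = (80/116) · (-8, 6, -4) ≈ (-5.517, 4.138, -2.759)

(-5.517, 4.138, -2.759)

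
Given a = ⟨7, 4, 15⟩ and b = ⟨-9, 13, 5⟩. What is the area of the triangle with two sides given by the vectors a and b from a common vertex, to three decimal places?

137.526

i: 4·5 - 15·13 = 20 - 195 = -175
j: 15·(-9) - 7·5 = -135 - 35 = -170
k: 7·13 - 4·(-9) = 91 - (-36) = 127
a × b = (-175, -170, 127)
|a × b| = √((-175)² + (-170)² + 127²) = √75654 ≈ 275.0527
area = ½ · 275.0527 ≈ 137.526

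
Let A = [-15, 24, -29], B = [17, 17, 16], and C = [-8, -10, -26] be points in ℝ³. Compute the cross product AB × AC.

(1509, 219, -1039)

AB = (32, -7, 45)
AC = (7, -34, 3)
i: (-7)·3 - 45·(-34) = -21 - (-1530) = 1509
j: 45·7 - 32·3 = 315 - 96 = 219
k: 32·(-34) - (-7)·7 = -1088 - (-49) = -1039
AB × AC = (1509, 219, -1039)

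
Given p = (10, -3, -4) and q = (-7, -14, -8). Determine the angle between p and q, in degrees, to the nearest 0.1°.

p · q = 10·(-7) + (-3)·(-14) + (-4)·(-8) = -70 + 42 + 32 = 4
|p|² = 100 + 9 + 16 = 125,  |p| = √125 ≈ 11.180340
|q|² = 49 + 196 + 64 = 309,  |q| = √309 ≈ 17.578396
cos θ = 4 / (11.180340 · 17.578396) ≈ 0.02035
θ = arccos(0.02035) ≈ 88.8°

88.8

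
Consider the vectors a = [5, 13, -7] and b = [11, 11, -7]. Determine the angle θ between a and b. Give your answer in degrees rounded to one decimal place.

21.7

a · b = 5·11 + 13·11 + (-7)·(-7) = 55 + 143 + 49 = 247
|a|² = 25 + 169 + 49 = 243,  |a| = √243 ≈ 15.588457
|b|² = 121 + 121 + 49 = 291,  |b| = √291 ≈ 17.058722
cos θ = 247 / (15.588457 · 17.058722) ≈ 0.92885
θ = arccos(0.92885) ≈ 21.7°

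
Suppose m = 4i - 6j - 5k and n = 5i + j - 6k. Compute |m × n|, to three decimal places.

53.273

i: (-6)·(-6) - (-5)·1 = 36 - (-5) = 41
j: (-5)·5 - 4·(-6) = -25 - (-24) = -1
k: 4·1 - (-6)·5 = 4 - (-30) = 34
m × n = (41, -1, 34)
|m × n| = √(41² + (-1)² + 34²) = √2838 ≈ 53.2729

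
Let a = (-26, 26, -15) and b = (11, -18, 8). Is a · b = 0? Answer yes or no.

a · b = (-26)·11 + 26·(-18) + (-15)·8 = -286 - 468 - 120 = -874
Nonzero, so the vectors are not orthogonal.

no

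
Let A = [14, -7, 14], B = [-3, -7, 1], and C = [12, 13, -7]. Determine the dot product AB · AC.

AB = B − A = (-17, 0, -13)
AC = C − A = (-2, 20, -21)
AB · AC = (-17)·(-2) + 0·20 + (-13)·(-21) = 34 + 0 + 273 = 307

307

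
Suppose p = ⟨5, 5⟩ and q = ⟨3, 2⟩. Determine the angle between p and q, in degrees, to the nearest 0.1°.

11.3

p · q = 5·3 + 5·2 = 15 + 10 = 25
|p|² = 25 + 25 = 50,  |p| = √50 ≈ 7.071068
|q|² = 9 + 4 = 13,  |q| = √13 ≈ 3.605551
cos θ = 25 / (7.071068 · 3.605551) ≈ 0.98058
θ = arccos(0.98058) ≈ 11.3°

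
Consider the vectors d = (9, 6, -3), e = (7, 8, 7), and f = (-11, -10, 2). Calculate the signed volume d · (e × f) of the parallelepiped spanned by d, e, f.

174

e × f:
i: 8·2 - 7·(-10) = 16 - (-70) = 86
j: 7·(-11) - 7·2 = -77 - 14 = -91
k: 7·(-10) - 8·(-11) = -70 - (-88) = 18
e × f = (86, -91, 18)
d · (e × f) = 9·86 + 6·(-91) + (-3)·18 = 774 - 546 - 54 = 174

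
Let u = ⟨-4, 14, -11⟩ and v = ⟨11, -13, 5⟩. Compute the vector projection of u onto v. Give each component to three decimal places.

(-9.813, 11.597, -4.460)

u · v = (-4)·11 + 14·(-13) + (-11)·5 = -44 - 182 - 55 = -281
|v|² = 121 + 169 + 25 = 315
proj_v u = (-281/315) · (11, -13, 5) ≈ (-9.813, 11.597, -4.460)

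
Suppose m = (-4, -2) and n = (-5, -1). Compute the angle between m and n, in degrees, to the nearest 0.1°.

15.3

m · n = (-4)·(-5) + (-2)·(-1) = 20 + 2 = 22
|m|² = 16 + 4 = 20,  |m| = √20 ≈ 4.472136
|n|² = 25 + 1 = 26,  |n| = √26 ≈ 5.099020
cos θ = 22 / (4.472136 · 5.099020) ≈ 0.96476
θ = arccos(0.96476) ≈ 15.3°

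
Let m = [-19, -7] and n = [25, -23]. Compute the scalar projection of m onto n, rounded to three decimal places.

-9.243

m · n = (-19)·25 + (-7)·(-23) = -475 + 161 = -314
|n| = √(625 + 529) = √1154 ≈ 33.9706
comp_n m = -314 / √1154 ≈ -9.243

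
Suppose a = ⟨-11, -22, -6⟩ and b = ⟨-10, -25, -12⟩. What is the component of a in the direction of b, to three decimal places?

24.831

a · b = (-11)·(-10) + (-22)·(-25) + (-6)·(-12) = 110 + 550 + 72 = 732
|b| = √(100 + 625 + 144) = √869 ≈ 29.4788
comp_b a = 732 / √869 ≈ 24.831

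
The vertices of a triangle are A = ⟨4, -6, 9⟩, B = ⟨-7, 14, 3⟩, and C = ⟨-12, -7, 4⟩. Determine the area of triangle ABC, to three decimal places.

174.984

AB = (-11, 20, -6),  AC = (-16, -1, -5)
i: 20·(-5) - (-6)·(-1) = -100 - 6 = -106
j: (-6)·(-16) - (-11)·(-5) = 96 - 55 = 41
k: (-11)·(-1) - 20·(-16) = 11 - (-320) = 331
AB × AC = (-106, 41, 331)
|AB × AC| = √122478 ≈ 349.9686
area = ½ · 349.9686 ≈ 174.984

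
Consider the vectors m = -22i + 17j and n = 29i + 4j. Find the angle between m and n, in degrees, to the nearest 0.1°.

m · n = (-22)·29 + 17·4 = -638 + 68 = -570
|m|² = 484 + 289 = 773,  |m| = √773 ≈ 27.802878
|n|² = 841 + 16 = 857,  |n| = √857 ≈ 29.274562
cos θ = -570 / (27.802878 · 29.274562) ≈ -0.70032
θ = arccos(-0.70032) ≈ 134.5°

134.5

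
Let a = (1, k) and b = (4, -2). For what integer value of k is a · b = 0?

2

a · b = 1·4 + k·(-2) = 4 - 2k
Set equal to 0: -2k = -4, so k = 2.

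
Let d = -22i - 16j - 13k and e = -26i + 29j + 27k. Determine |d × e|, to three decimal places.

i: (-16)·27 - (-13)·29 = -432 - (-377) = -55
j: (-13)·(-26) - (-22)·27 = 338 - (-594) = 932
k: (-22)·29 - (-16)·(-26) = -638 - 416 = -1054
d × e = (-55, 932, -1054)
|d × e| = √((-55)² + 932² + (-1054)²) = √1982565 ≈ 1408.0359

1408.036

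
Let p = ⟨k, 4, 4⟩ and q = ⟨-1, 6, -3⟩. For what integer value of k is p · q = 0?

p · q = k·(-1) + 4·6 + 4·(-3) = 12 - 1k
Set equal to 0: -1k = -12, so k = 12.

12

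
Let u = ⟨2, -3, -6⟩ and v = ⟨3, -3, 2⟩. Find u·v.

u · v = 2·3 + (-3)·(-3) + (-6)·2 = 6 + 9 - 12 = 3

3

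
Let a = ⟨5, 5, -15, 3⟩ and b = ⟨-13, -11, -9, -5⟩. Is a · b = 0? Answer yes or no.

yes

a · b = 5·(-13) + 5·(-11) + (-15)·(-9) + 3·(-5) = -65 - 55 + 135 - 15 = 0
Zero, so the vectors are orthogonal.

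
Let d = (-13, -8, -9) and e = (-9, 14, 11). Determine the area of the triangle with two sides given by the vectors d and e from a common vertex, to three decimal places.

i: (-8)·11 - (-9)·14 = -88 - (-126) = 38
j: (-9)·(-9) - (-13)·11 = 81 - (-143) = 224
k: (-13)·14 - (-8)·(-9) = -182 - 72 = -254
d × e = (38, 224, -254)
|d × e| = √(38² + 224² + (-254)²) = √116136 ≈ 340.7873
area = ½ · 340.7873 ≈ 170.394

170.394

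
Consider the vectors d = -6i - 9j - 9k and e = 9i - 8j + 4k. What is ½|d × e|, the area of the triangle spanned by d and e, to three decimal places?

i: (-9)·4 - (-9)·(-8) = -36 - 72 = -108
j: (-9)·9 - (-6)·4 = -81 - (-24) = -57
k: (-6)·(-8) - (-9)·9 = 48 - (-81) = 129
d × e = (-108, -57, 129)
|d × e| = √((-108)² + (-57)² + 129²) = √31554 ≈ 177.6345
area = ½ · 177.6345 ≈ 88.817

88.817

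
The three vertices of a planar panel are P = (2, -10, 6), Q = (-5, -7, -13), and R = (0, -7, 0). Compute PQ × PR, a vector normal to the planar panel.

(39, -4, -15)

PQ = (-7, 3, -19)
PR = (-2, 3, -6)
i: 3·(-6) - (-19)·3 = -18 - (-57) = 39
j: (-19)·(-2) - (-7)·(-6) = 38 - 42 = -4
k: (-7)·3 - 3·(-2) = -21 - (-6) = -15
PQ × PR = (39, -4, -15)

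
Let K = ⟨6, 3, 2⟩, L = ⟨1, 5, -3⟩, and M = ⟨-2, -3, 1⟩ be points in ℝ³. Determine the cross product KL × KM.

KL = (-5, 2, -5)
KM = (-8, -6, -1)
i: 2·(-1) - (-5)·(-6) = -2 - 30 = -32
j: (-5)·(-8) - (-5)·(-1) = 40 - 5 = 35
k: (-5)·(-6) - 2·(-8) = 30 - (-16) = 46
KL × KM = (-32, 35, 46)

(-32, 35, 46)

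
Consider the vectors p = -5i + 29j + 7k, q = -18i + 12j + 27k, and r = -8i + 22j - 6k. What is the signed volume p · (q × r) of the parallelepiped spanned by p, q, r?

-8166

q × r:
i: 12·(-6) - 27·22 = -72 - 594 = -666
j: 27·(-8) - (-18)·(-6) = -216 - 108 = -324
k: (-18)·22 - 12·(-8) = -396 - (-96) = -300
q × r = (-666, -324, -300)
p · (q × r) = (-5)·(-666) + 29·(-324) + 7·(-300) = 3330 - 9396 - 2100 = -8166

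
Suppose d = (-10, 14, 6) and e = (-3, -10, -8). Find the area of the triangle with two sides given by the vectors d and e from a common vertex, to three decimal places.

i: 14·(-8) - 6·(-10) = -112 - (-60) = -52
j: 6·(-3) - (-10)·(-8) = -18 - 80 = -98
k: (-10)·(-10) - 14·(-3) = 100 - (-42) = 142
d × e = (-52, -98, 142)
|d × e| = √((-52)² + (-98)² + 142²) = √32472 ≈ 180.1999
area = ½ · 180.1999 ≈ 90.100

90.100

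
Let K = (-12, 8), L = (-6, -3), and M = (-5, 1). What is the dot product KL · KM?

119

KL = L − K = (6, -11)
KM = M − K = (7, -7)
KL · KM = 6·7 + (-11)·(-7) = 42 + 77 = 119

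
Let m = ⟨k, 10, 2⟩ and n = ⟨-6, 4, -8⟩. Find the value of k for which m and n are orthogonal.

m · n = k·(-6) + 10·4 + 2·(-8) = 24 - 6k
Set equal to 0: -6k = -24, so k = 4.

4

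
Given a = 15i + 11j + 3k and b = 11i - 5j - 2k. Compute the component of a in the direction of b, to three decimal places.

a · b = 15·11 + 11·(-5) + 3·(-2) = 165 - 55 - 6 = 104
|b| = √(121 + 25 + 4) = √150 ≈ 12.2474
comp_b a = 104 / √150 ≈ 8.492

8.492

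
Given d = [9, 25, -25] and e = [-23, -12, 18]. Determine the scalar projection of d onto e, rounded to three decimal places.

d · e = 9·(-23) + 25·(-12) + (-25)·18 = -207 - 300 - 450 = -957
|e| = √(529 + 144 + 324) = √997 ≈ 31.5753
comp_e d = -957 / √997 ≈ -30.308

-30.308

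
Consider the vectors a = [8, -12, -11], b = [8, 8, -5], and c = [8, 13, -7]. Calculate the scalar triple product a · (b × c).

-560

b × c:
i: 8·(-7) - (-5)·13 = -56 - (-65) = 9
j: (-5)·8 - 8·(-7) = -40 - (-56) = 16
k: 8·13 - 8·8 = 104 - 64 = 40
b × c = (9, 16, 40)
a · (b × c) = 8·9 + (-12)·16 + (-11)·40 = 72 - 192 - 440 = -560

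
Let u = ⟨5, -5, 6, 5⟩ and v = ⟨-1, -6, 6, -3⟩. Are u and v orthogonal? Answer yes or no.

no

u · v = 5·(-1) + (-5)·(-6) + 6·6 + 5·(-3) = -5 + 30 + 36 - 15 = 46
Nonzero, so the vectors are not orthogonal.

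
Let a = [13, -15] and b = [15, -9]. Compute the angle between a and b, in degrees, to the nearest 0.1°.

a · b = 13·15 + (-15)·(-9) = 195 + 135 = 330
|a|² = 169 + 225 = 394,  |a| = √394 ≈ 19.849433
|b|² = 225 + 81 = 306,  |b| = √306 ≈ 17.492856
cos θ = 330 / (19.849433 · 17.492856) ≈ 0.95040
θ = arccos(0.95040) ≈ 18.1°

18.1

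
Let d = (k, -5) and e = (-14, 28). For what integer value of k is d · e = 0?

d · e = k·(-14) + (-5)·28 = -140 - 14k
Set equal to 0: -14k = 140, so k = -10.

-10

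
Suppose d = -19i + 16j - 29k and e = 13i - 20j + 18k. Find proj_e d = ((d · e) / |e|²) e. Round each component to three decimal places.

(-15.853, 24.390, -21.951)

d · e = (-19)·13 + 16·(-20) + (-29)·18 = -247 - 320 - 522 = -1089
|e|² = 169 + 400 + 324 = 893
proj_e d = (-1089/893) · (13, -20, 18) ≈ (-15.853, 24.390, -21.951)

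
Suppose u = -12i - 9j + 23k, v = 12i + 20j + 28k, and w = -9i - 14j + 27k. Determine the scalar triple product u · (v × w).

-5724

v × w:
i: 20·27 - 28·(-14) = 540 - (-392) = 932
j: 28·(-9) - 12·27 = -252 - 324 = -576
k: 12·(-14) - 20·(-9) = -168 - (-180) = 12
v × w = (932, -576, 12)
u · (v × w) = (-12)·932 + (-9)·(-576) + 23·12 = -11184 + 5184 + 276 = -5724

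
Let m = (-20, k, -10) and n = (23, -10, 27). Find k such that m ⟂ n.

m · n = (-20)·23 + k·(-10) + (-10)·27 = -730 - 10k
Set equal to 0: -10k = 730, so k = -73.

-73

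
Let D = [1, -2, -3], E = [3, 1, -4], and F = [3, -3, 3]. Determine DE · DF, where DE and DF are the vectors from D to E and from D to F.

-5

DE = E − D = (2, 3, -1)
DF = F − D = (2, -1, 6)
DE · DF = 2·2 + 3·(-1) + (-1)·6 = 4 - 3 - 6 = -5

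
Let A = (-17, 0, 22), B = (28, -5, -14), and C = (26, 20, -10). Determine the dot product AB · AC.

AB = B − A = (45, -5, -36)
AC = C − A = (43, 20, -32)
AB · AC = 45·43 + (-5)·20 + (-36)·(-32) = 1935 - 100 + 1152 = 2987

2987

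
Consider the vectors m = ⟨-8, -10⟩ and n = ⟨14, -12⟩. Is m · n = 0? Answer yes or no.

no

m · n = (-8)·14 + (-10)·(-12) = -112 + 120 = 8
Nonzero, so the vectors are not orthogonal.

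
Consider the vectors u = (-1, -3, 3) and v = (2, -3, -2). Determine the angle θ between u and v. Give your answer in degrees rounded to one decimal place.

86.8

u · v = (-1)·2 + (-3)·(-3) + 3·(-2) = -2 + 9 - 6 = 1
|u|² = 1 + 9 + 9 = 19,  |u| = √19 ≈ 4.358899
|v|² = 4 + 9 + 4 = 17,  |v| = √17 ≈ 4.123106
cos θ = 1 / (4.358899 · 4.123106) ≈ 0.05564
θ = arccos(0.05564) ≈ 86.8°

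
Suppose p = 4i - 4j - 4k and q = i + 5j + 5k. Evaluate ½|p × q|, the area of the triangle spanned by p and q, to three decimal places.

16.971

i: (-4)·5 - (-4)·5 = -20 - (-20) = 0
j: (-4)·1 - 4·5 = -4 - 20 = -24
k: 4·5 - (-4)·1 = 20 - (-4) = 24
p × q = (0, -24, 24)
|p × q| = √(0² + (-24)² + 24²) = √1152 ≈ 33.9411
area = ½ · 33.9411 ≈ 16.971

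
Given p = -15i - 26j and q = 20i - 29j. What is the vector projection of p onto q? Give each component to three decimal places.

p · q = (-15)·20 + (-26)·(-29) = -300 + 754 = 454
|q|² = 400 + 841 = 1241
proj_q p = (454/1241) · (20, -29) ≈ (7.317, -10.609)

(7.317, -10.609)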